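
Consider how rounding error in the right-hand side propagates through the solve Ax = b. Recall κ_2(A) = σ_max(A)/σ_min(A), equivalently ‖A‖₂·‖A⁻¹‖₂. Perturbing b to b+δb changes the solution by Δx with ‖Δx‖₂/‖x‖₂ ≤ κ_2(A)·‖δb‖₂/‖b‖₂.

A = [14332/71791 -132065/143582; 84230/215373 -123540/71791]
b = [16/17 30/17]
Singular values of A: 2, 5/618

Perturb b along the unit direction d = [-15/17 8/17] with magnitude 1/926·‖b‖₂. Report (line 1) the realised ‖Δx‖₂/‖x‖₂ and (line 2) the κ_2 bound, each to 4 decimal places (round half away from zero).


0.2670
0.2670

largest singular value 2, smallest 5/618
condition number: 2 ÷ (5/618) = 247.2000
bound on ‖Δx‖/‖x‖: κ·ε = 247.2000·1/926 = 0.2670
solve Ax = b  →  x = [0.2195 -0.9756]
‖b‖ = 2.0000, ‖x‖ = 1.0000
Δx = A⁻¹·δb where δb = 1/926·2.0000·d; ‖Δx‖ = 0.2670
relative error = 0.2670
so the bound is sharp here: realised error equals the bound


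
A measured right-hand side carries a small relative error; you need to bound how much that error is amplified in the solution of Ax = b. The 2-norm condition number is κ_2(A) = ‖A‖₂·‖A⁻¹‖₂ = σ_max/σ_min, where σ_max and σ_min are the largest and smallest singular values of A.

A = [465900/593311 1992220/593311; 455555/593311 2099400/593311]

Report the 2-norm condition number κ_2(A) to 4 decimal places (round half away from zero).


124.7500

form AᵀA = [504867025/418570681 2240865000/418570681; 2240865000/418570681 9960072400/418570681] with trace 6225425/249001 and determinant 10000/249001
solving λ² − 6225425/249001·λ + 10000/249001 = 0 gives λ = 25, 400/249001
σ_max=√25=5, σ_min=√(400/249001)=(20/499) → κ = 124.7500


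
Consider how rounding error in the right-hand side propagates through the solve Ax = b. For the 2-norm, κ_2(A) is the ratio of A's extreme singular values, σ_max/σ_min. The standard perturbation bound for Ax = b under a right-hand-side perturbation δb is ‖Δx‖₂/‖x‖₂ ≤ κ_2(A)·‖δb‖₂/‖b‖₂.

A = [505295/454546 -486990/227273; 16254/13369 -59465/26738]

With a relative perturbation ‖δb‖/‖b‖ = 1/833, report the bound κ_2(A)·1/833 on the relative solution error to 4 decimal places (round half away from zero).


0.1107

form AᵀA = [666741481/245674276 -312369120/61418569; -312369120/61418569 2343122425/245674276] with trace 5207377/425042 and determinant 60025/3400336
eigenvalues of AᵀA: λ = (tr ± √(tr²−4·det))/2 = 49/4, 1225/850084
κ = σ_max/σ_min = (7/2)/(35/922) = 92.2000
bound on ‖Δx‖/‖x‖: κ·ε = 92.2000·1/833 = 0.1107


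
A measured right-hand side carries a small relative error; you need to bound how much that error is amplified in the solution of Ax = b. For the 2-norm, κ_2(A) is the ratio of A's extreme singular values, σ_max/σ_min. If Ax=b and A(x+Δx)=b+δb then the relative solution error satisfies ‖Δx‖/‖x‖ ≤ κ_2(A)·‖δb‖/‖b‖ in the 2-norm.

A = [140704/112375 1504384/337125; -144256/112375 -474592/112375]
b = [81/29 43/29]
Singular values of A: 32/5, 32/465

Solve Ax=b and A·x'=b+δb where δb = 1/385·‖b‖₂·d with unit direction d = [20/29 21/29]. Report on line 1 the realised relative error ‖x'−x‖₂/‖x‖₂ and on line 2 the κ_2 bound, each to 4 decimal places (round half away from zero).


0.0027
0.2416

from the listed singular values, σ₁ = 32/5, σ_n = 32/465
κ_2(A) = (32/5) / (32/465) = 93.0000
κ_2(A)·‖δb‖/‖b‖ = 0.2416
solve Ax = b  →  x = [-41.8063 12.3563]
‖b‖₂ = 3.1623 and ‖x‖₂ = 43.5940
Δx = A⁻¹·δb where δb = 1/385·3.1623·d; ‖Δx‖ = 0.1194
relative error = 0.0027
realised/bound (from unrounded values) ≈ 0.0113


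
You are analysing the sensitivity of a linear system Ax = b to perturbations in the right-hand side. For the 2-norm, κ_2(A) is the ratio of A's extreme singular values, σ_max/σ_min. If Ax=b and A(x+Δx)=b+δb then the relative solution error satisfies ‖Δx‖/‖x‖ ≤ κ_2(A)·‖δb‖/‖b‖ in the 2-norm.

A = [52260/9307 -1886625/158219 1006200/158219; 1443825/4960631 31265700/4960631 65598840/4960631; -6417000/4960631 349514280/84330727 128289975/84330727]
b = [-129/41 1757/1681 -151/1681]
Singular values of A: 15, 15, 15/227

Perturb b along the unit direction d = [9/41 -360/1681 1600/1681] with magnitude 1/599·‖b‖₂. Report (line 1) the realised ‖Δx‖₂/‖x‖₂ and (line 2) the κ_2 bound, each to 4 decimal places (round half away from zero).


from the listed singular values, σ₁ = 15, σ_n = 15/227
κ_2(A) = 15 / (15/227) = 227.0000
bound on ‖Δx‖/‖x‖: κ·ε = 227.0000·1/599 = 0.3790
solve Ax = b  →  x = [13.8923 5.3300 -2.7671]
‖b‖ = 3.3166, ‖x‖ = 15.1348
Δx = A⁻¹·δb where δb = 1/599·3.3166·d; ‖Δx‖ = 0.0838
realised ‖Δx‖/‖x‖ = 0.0055
tightness: 0.0055 against a bound of 0.3790 (unrounded ratio ≈ 0.0146)

0.0055
0.3790


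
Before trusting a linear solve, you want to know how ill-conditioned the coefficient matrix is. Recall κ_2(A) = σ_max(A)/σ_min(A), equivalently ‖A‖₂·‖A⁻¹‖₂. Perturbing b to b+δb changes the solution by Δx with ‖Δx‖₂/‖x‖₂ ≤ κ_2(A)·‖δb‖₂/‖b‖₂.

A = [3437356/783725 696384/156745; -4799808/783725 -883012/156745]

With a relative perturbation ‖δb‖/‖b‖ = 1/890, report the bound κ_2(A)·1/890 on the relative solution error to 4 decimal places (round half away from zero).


AᵀA = [1394142924304/24568995025 265280311296/4913799005; 265280311296/4913799005 50586434704/982759801]; tr = 3161478944/29214025, det = 7311616/1168561
eigenvalues of AᵀA: λ = (tr ± √(tr²−4·det))/2 = 2704/25, 67600/1168561
κ_2(A) = √(λ_max/λ_min) = √((2704/25) / (67600/1168561)) = 43.2400
worst-case relative error ≤ 43.2400 × 1/890 = 0.0486

0.0486


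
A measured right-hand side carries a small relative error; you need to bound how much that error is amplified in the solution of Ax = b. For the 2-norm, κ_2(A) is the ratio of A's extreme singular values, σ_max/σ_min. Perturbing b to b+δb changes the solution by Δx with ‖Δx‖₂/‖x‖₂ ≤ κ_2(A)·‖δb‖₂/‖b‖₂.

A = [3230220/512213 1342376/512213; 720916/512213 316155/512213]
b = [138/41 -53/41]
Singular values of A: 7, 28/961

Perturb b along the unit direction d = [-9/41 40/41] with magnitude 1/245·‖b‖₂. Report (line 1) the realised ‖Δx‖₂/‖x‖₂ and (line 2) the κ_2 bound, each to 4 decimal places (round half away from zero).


from the listed singular values, σ₁ = 7, σ_n = 28/961
κ_2(A) = 7 / (28/961) = 240.2500
κ_2(A)·‖δb‖/‖b‖ = 0.9806
solve Ax = b  →  x = [26.7967 -63.1978]
2-norm of b is 3.6056; of x, 68.6442
δb = ε·‖b‖·d = [-0.0032 0.0144]; solving A·Δx = δb gives ‖Δx‖ = 0.5051
realised ‖Δx‖/‖x‖ = 0.0074
so the bound overstates the realised error by a factor of ≈ 133.2693 (computed from the unrounded values)

0.0074
0.9806


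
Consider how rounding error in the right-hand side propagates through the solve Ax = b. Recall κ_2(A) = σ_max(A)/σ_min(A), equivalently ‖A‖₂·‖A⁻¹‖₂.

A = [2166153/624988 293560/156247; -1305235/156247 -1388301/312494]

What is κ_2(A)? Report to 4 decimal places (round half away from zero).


M = AᵀA = [189055818361/2311301776 12603591675/288912722; 12603591675/288912722 13444316929/577825444]. tr(M)=840252893/7997584, det(M)=2825761/31990336
eigenvalues of AᵀA: λ = (tr ± √(tr²−4·det))/2 = 1681/16, 1681/1999396
κ_2(A) = √(λ_max/λ_min) = √((1681/16) / (1681/1999396)) = 353.5000

353.5000


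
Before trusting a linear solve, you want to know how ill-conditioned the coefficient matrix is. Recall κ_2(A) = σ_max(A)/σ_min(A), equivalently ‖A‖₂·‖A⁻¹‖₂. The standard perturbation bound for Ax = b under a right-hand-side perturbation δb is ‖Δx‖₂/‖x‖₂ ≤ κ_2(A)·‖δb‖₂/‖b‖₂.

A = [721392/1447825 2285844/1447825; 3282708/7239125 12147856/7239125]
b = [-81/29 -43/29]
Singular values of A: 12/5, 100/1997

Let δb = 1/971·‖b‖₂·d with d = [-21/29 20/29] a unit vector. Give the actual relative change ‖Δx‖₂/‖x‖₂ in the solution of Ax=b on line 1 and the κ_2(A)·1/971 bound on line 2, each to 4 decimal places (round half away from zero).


from the listed singular values, σ₁ = 12/5, σ_n = 100/1997
condition number: (12/5) ÷ (100/1997) = 47.9280
bound on ‖Δx‖/‖x‖: κ·ε = 47.9280·1/971 = 0.0494
solve Ax = b  →  x = [-19.5212 4.3916]
‖b‖ = 3.1623, ‖x‖ = 20.0091
re-solving with b+δb shifts x by Δx of norm 0.0650
dividing the unrounded norms, ‖Δx‖/‖x‖ = 0.0033
realised/bound (from unrounded values) ≈ 0.0659

0.0033
0.0494


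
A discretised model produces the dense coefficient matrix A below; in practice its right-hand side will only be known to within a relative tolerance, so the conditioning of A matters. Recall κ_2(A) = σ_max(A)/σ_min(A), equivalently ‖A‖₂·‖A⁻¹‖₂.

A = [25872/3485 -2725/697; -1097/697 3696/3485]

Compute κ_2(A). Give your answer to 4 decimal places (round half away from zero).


43.0000

form AᵀA = [416089/7225 -44352/1445; -44352/1445 118561/7225] with trace 74 and determinant 1849/625
solving λ² − 74·λ + 1849/625 = 0 gives λ = 1849/25, 1/25
κ = σ_max/σ_min = (43/5)/(1/5) = 43.0000


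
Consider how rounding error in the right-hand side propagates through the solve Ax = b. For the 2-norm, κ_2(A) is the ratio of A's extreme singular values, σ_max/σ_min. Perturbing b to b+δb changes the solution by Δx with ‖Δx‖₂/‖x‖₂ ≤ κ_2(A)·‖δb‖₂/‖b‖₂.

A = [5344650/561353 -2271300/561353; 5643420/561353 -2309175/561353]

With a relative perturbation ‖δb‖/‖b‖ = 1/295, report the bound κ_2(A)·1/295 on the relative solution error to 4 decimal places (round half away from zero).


0.5047

AᵀA = [71835282900/374693449 -29929783500/374693449; -29929783500/374693449 12474545625/374693449]; tr = 498874725/2217121, det = 5062500/2217121
eigenvalues of AᵀA: λ = (tr ± √(tr²−4·det))/2 = 225, 22500/2217121
so κ_2 = √(225 / (22500/2217121)) = 148.9000
worst-case relative error ≤ 148.9000 × 1/295 = 0.5047


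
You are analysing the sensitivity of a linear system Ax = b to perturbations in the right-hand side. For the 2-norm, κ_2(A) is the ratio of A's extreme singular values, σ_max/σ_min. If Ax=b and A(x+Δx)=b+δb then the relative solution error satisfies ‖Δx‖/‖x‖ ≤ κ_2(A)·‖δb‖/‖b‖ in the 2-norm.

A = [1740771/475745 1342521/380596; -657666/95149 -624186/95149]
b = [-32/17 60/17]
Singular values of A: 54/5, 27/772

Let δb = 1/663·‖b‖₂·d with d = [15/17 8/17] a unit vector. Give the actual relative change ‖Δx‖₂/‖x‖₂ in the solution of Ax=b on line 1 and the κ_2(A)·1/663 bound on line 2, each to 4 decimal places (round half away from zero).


0.4658
0.4658

largest singular value 54/5, smallest 27/772
κ = σ_max/σ_min = (54/5)/(27/772) = 308.8000
bound on ‖Δx‖/‖x‖: κ·ε = 308.8000·1/663 = 0.4658
solve Ax = b  →  x = [-0.2682 -0.2554]
‖b‖₂ = 4.0000 and ‖x‖₂ = 0.3704
δb = ε·‖b‖·d = [0.0053 0.0028]; solving A·Δx = δb gives ‖Δx‖ = 0.1725
relative error = 0.4658
so the bound is sharp here: realised error equals the bound


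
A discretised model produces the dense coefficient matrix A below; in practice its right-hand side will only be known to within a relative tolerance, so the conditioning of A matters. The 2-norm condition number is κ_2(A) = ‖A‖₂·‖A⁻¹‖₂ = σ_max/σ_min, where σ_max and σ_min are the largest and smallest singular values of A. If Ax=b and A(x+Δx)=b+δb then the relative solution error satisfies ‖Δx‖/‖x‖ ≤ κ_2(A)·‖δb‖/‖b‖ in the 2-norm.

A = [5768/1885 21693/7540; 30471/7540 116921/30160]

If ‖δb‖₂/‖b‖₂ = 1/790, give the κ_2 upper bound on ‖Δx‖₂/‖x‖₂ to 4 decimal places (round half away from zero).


0.2633

form AᵀA = [58431961/2274064 222588135/9096256; 222588135/9096256 847996009/36385024] with trace 2119985/43264 and determinant 2401/43264
char-poly roots: 49 and 49/43264
κ = σ_max/σ_min = 7/(7/208) = 208.0000
κ_2(A)·‖δb‖/‖b‖ = 0.2633


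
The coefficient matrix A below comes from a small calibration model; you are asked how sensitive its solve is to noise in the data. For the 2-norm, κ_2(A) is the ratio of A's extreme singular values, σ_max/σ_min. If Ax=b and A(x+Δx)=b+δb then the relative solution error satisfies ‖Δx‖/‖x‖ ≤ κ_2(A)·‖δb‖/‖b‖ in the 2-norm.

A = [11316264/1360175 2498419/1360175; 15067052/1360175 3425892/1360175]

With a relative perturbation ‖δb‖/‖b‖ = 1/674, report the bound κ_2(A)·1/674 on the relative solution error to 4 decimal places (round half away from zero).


0.4922

M = AᵀA = [14202955475536/74003041225 639126895176/14800608245; 639126895176/14800608245 719153339809/74003041225]. tr(M)=1775384749/8804645, det(M)=406586896/1100580625
eigenvalues of AᵀA: λ = (tr ± √(tr²−4·det))/2 = 5041/25, 80656/44023225
κ_2(A) = √(λ_max/λ_min) = √((5041/25) / (80656/44023225)) = 331.7500
worst-case relative error ≤ 331.7500 × 1/674 = 0.4922


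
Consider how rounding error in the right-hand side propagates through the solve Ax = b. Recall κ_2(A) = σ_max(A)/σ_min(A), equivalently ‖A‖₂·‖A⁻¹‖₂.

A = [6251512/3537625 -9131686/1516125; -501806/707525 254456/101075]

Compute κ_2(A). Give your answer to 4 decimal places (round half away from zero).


261.2400

AᵀA = [268500791876/74052015625 -394458051328/31736578125; -394458051328/31736578125 579621046084/13601390625]; tr = 49308701416/1066349025, det = 1336336/42653961
λ_max, λ_min = (49308701416/1066349025 ± √2431205535273173165056/1137100243118450625)/2 = 1156/25, 28900/42653961
so κ_2 = √((1156/25) / (28900/42653961)) = 261.2400


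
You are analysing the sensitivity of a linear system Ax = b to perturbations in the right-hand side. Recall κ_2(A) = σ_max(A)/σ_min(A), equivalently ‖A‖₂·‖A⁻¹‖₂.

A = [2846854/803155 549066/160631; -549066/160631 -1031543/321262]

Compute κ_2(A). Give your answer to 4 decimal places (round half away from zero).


AᵀA = [18598590376/767013025 3542299299/153402605; 3542299299/153402605 2699137753/122722084]; tr = 168695369/3648100, det = 83521/912025
solving λ² − 168695369/3648100·λ + 83521/912025 = 0 gives λ = 1156/25, 289/145924
κ_2(A) = √(λ_max/λ_min) = √((1156/25) / (289/145924)) = 152.8000

152.8000


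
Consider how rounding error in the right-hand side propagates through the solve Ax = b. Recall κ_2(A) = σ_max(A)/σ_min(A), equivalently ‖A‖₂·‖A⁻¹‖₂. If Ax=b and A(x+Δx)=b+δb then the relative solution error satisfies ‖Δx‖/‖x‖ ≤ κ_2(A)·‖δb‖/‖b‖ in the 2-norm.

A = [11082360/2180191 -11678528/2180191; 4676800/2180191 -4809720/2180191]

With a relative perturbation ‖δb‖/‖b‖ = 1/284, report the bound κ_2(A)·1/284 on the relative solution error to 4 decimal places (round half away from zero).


M = AᵀA = [856160718400/28125637849 -898933432320/28125637849; -898933432320/28125637849 943913743936/28125637849]. tr(M)=2140397696/33443089, det(M)=2560000/33443089
char-poly roots: 64 and 40000/33443089
σ_max=√64=8, σ_min=√(40000/33443089)=(200/5783) → κ = 231.3200
κ_2(A)·‖δb‖/‖b‖ = 0.8145

0.8145


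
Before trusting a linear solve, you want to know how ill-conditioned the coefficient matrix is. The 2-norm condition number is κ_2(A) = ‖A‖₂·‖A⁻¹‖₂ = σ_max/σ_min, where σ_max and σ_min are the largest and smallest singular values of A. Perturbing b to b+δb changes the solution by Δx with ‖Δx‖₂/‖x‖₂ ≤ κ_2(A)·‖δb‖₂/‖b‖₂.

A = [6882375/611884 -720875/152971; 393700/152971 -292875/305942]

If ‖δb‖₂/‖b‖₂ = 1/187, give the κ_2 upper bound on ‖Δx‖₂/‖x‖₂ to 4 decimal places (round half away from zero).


0.6139

form AᵀA = [29653230625/222725776 -3088603125/55681444; -3088603125/55681444 1287578125/55681444] with trace 205938125/1317904 and determinant 9765625/5271616
solving λ² − 205938125/1317904·λ + 9765625/5271616 = 0 gives λ = 625/4, 15625/1317904
κ = σ_max/σ_min = (25/2)/(125/1148) = 114.8000
bound on ‖Δx‖/‖x‖: κ·ε = 114.8000·1/187 = 0.6139


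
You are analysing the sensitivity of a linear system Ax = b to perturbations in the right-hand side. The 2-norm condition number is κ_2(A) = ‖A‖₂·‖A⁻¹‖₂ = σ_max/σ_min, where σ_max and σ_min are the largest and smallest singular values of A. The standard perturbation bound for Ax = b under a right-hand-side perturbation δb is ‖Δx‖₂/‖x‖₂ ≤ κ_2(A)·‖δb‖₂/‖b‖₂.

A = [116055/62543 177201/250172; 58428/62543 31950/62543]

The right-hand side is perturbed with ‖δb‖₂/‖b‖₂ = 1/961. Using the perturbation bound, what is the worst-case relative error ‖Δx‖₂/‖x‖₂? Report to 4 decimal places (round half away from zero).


0.0184

M = AᵀA = [4493637/1041157 7461315/4164628; 7461315/4164628 12705093/16658512]. tr(M)=6507945/1281424, det(M)=6561/80089
λ_max, λ_min = (6507945/1281424 ± √41815273059729/1642047467776)/2 = 81/16, 1296/80089
κ_2(A) = √(λ_max/λ_min) = √((81/16) / (1296/80089)) = 17.6875
perturbation bound = 17.6875·1/961 = 0.0184


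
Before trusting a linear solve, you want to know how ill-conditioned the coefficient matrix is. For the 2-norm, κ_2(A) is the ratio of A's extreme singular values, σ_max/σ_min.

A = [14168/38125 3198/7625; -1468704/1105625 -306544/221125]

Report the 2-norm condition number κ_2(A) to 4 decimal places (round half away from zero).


AᵀA = [3721451584/1955850625 781323984/391170125; 781323984/391170125 164112484/78234025]; tr = 9303524/2325625, det = 4096/2325625
char-poly roots: 4 and 1024/2325625
σ_max=√4=2, σ_min=√(1024/2325625)=(32/1525) → κ = 95.3125

95.3125


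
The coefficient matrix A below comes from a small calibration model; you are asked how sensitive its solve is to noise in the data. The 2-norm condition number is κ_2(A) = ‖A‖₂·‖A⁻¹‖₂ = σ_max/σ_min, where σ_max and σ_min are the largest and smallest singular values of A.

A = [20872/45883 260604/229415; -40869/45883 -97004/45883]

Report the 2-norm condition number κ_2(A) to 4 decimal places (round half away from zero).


134.9500

M = AᵀA = [7286905/7284601 87410412/36423005; 87410412/36423005 1048992544/182115025]. tr(M)=1231165169/182115025, det(M)=456976/182115025
solving λ² − 1231165169/182115025·λ + 456976/182115025 = 0 gives λ = 169/25, 2704/7284601
σ_max=√(169/25)=(13/5), σ_min=√(2704/7284601)=(52/2699) → κ = 134.9500


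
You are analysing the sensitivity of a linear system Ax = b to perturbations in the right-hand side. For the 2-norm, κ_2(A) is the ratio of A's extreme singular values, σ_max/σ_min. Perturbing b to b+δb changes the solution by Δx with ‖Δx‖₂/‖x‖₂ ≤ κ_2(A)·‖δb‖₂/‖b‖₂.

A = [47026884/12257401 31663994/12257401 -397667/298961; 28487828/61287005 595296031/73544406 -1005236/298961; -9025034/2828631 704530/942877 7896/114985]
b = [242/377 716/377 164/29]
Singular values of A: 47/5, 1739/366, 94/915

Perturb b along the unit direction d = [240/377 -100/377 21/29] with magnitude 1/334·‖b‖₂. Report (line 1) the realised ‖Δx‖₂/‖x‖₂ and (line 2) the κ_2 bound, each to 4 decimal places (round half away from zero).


0.0045
0.2740

from the listed singular values, σ₁ = 47/5, σ_n = 94/915
κ_2(A) = (47/5) / (94/915) = 91.5000
bound on ‖Δx‖/‖x‖: κ·ε = 91.5000·1/334 = 0.2740
solve Ax = b  →  x = [2.5091 14.9866 35.8592]
2-norm of b is 6.0000; of x, 38.9459
re-solving with b+δb shifts x by Δx of norm 0.1749
dividing the unrounded norms, ‖Δx‖/‖x‖ = 0.0045
realised/bound (from unrounded values) ≈ 0.0164


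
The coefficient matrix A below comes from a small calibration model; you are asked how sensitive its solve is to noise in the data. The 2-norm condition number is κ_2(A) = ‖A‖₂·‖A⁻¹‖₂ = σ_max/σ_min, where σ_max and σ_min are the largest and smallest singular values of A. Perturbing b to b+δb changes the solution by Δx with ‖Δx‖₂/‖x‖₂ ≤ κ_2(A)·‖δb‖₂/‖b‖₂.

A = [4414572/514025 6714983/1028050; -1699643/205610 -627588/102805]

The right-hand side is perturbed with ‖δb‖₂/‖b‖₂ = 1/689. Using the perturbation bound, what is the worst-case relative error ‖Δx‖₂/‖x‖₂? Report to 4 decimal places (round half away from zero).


0.2058

AᵀA = [178565329321/1256702500 33478397568/314175625; 33478397568/314175625 100449068329/1256702500]; tr = 5580287953/25134050, det = 492884401/201072400
solving λ² − 5580287953/25134050·λ + 492884401/201072400 = 0 gives λ = 22201/100, 22201/2010724
σ_max=√(22201/100)=(149/10), σ_min=√(22201/2010724)=(149/1418) → κ = 141.8000
bound on ‖Δx‖/‖x‖: κ·ε = 141.8000·1/689 = 0.2058


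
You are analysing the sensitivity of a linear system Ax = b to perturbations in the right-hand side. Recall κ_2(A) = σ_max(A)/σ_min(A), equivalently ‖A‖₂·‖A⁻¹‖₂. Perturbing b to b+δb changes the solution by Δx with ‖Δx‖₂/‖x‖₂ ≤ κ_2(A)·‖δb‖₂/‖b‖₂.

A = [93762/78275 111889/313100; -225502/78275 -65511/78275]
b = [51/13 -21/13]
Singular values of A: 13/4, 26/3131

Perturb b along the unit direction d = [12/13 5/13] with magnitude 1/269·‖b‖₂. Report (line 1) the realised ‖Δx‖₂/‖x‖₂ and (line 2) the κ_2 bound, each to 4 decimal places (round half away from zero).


0.0053
1.4549

largest singular value 13/4, smallest 26/3131
κ = σ_max/σ_min = (13/4)/(26/3131) = 391.3750
worst-case relative error ≤ 391.3750 × 1/269 = 1.4549
solve Ax = b  →  x = [-100.2692 347.0769]
2-norm of b is 4.2426; of x, 361.2704
δb = ε·‖b‖·d = [0.0146 0.0061]; solving A·Δx = δb gives ‖Δx‖ = 1.8993
relative error = 0.0053
so the bound overstates the realised error by a factor of ≈ 276.7448 (computed from the unrounded values)


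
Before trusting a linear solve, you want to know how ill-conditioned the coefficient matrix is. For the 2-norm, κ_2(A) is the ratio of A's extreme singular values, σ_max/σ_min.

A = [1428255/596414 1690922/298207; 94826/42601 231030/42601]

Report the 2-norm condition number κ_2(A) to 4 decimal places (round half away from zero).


197.7500

M = AᵀA = [4521211081/422960356 2712257775/105740089; 2712257775/105740089 6509614024/105740089]. tr(M)=180826433/2502724, det(M)=83521/625681
char-poly roots: 289/4 and 1156/625681
κ_2(A) = √(λ_max/λ_min) = √((289/4) / (1156/625681)) = 197.7500


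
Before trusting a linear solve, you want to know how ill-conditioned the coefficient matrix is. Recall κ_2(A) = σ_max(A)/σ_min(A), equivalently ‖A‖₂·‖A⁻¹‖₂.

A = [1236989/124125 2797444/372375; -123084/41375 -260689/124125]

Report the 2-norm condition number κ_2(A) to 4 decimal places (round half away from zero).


119.1600

form AᵀA = [2666382121/24651225 5998699616/73953675; 5998699616/73953675 13499714761/221861025] with trace 1499886154/8874441 and determinant 17850625/8874441
eigenvalues of AᵀA: λ = (tr ± √(tr²−4·det))/2 = 169, 105625/8874441
so κ_2 = √(169 / (105625/8874441)) = 119.1600


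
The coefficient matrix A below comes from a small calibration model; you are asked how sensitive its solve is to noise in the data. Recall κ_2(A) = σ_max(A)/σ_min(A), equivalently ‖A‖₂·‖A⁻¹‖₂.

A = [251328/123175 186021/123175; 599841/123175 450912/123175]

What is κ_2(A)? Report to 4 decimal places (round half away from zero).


379.0000

M = AᵀA = [500562117/17955125 375417504/17955125; 375417504/17955125 281568573/17955125]. tr(M)=156426138/3591025, det(M)=1185921/89775625
char-poly roots: 1089/25 and 1089/3591025
κ_2(A) = √(λ_max/λ_min) = √((1089/25) / (1089/3591025)) = 379.0000


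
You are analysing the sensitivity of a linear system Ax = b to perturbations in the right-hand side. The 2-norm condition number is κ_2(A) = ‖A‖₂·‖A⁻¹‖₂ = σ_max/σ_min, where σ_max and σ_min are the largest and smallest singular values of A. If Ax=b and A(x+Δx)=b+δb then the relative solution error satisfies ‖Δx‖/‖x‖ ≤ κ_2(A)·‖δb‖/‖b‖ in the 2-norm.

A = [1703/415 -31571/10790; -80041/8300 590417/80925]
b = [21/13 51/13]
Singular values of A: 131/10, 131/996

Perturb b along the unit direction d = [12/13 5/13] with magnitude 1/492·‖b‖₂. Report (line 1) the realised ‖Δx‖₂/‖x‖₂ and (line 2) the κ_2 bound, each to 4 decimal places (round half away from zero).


largest singular value 131/10, smallest 131/996
condition number: (131/10) ÷ (131/996) = 99.6000
worst-case relative error ≤ 99.6000 × 1/492 = 0.2024
solve Ax = b  →  x = [13.5023 18.3847]
2-norm of b is 4.2426; of x, 22.8103
with δb = [0.0080 0.0033], A·Δx = δb → ‖Δx‖ = 0.0656
dividing the unrounded norms, ‖Δx‖/‖x‖ = 0.0029
realised/bound (from unrounded values) ≈ 0.0142

0.0029
0.2024


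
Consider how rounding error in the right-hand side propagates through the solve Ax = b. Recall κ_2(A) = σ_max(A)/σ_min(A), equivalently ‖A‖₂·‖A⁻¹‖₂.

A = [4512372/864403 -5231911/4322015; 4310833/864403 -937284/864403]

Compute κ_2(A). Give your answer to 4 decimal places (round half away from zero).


AᵀA = [46307707753/888457249 -52093582272/4442286245; -52093582272/4442286245 58662812281/22211431225]; tr = 723590426/13213225, det = 1874161/13213225
char-poly roots: 1369/25 and 1369/528529
κ_2(A) = √(λ_max/λ_min) = √((1369/25) / (1369/528529)) = 145.4000

145.4000


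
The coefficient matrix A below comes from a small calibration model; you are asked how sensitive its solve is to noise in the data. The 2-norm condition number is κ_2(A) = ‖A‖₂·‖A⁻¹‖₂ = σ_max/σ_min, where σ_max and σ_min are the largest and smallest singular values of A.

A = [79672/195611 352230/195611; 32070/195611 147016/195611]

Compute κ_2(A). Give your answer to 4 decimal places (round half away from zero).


367.0000

form AᵀA = [43645636/226412209 193950720/226412209; 193950720/226412209 862009924/226412209] with trace 538760/134689 and determinant 16/134689
eigenvalues of AᵀA: λ = (tr ± √(tr²−4·det))/2 = 4, 4/134689
σ_max=√4=2, σ_min=√(4/134689)=(2/367) → κ = 367.0000


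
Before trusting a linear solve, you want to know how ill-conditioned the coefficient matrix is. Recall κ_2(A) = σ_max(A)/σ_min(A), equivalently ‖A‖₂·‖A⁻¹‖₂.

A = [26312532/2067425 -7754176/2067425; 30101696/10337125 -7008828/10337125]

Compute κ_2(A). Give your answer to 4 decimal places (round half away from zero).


form AᵀA = [10835720171536/63567015625 -3159891560448/63567015625; -3159891560448/63567015625 923441288464/63567015625] with trace 18814658336/101707225 and determinant 21381376/4068289
char-poly roots: 4624/25 and 115600/4068289
κ_2(A) = √(λ_max/λ_min) = √((4624/25) / (115600/4068289)) = 80.6800

80.6800


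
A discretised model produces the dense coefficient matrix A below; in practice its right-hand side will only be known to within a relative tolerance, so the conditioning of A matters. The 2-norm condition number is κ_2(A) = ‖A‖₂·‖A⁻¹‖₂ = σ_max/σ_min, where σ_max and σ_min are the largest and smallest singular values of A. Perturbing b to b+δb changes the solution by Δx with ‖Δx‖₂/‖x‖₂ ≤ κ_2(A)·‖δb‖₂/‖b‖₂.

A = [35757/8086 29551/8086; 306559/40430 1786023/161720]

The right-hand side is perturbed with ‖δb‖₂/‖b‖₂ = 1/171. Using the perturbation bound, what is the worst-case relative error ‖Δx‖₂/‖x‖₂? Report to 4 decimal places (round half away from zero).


0.0582

AᵀA = [372610937/4836050 3865011453/38688400; 3865011453/38688400 20941910041/154753600]; tr = 1314618401/6190144, det = 11051265625/24760576
λ_max, λ_min = (1314618401/6190144 ± √1659812614646796801/38317882740736)/2 = 841/4, 13140625/6190144
so κ_2 = √((841/4) / (13140625/6190144)) = 9.9520
perturbation bound = 9.9520·1/171 = 0.0582


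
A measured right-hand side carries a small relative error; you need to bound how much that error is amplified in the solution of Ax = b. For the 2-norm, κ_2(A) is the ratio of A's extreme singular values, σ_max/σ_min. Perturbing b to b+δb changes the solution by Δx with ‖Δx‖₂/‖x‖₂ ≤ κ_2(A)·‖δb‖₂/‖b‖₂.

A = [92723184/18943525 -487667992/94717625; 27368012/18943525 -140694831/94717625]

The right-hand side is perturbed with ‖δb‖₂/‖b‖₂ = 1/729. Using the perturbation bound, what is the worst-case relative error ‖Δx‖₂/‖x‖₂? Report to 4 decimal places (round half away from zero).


0.4480

M = AᵀA = [14954555091088/574171423081 -78509866842036/2870857115405; -78509866842036/2870857115405 412184169426289/14354285577025]. tr(M)=934658795129/17068116025, det(M)=479785216/17068116025
solving λ² − 934658795129/17068116025·λ + 479785216/17068116025 = 0 gives λ = 1369/25, 350464/682724641
κ_2(A) = √(λ_max/λ_min) = √((1369/25) / (350464/682724641)) = 326.6125
worst-case relative error ≤ 326.6125 × 1/729 = 0.4480


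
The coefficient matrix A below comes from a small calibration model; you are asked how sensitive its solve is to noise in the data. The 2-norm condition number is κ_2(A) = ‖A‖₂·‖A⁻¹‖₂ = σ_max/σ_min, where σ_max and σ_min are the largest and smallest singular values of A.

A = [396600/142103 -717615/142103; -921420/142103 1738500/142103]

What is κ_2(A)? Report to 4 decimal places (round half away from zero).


form AᵀA = [5954475600/119486761 -11162691000/119486761; -11162691000/119486761 20931086025/119486761] with trace 93029625/413449 and determinant 810000/413449
eigenvalues of AᵀA: λ = (tr ± √(tr²−4·det))/2 = 225, 3600/413449
σ_max=√225=15, σ_min=√(3600/413449)=(60/643) → κ = 160.7500

160.7500


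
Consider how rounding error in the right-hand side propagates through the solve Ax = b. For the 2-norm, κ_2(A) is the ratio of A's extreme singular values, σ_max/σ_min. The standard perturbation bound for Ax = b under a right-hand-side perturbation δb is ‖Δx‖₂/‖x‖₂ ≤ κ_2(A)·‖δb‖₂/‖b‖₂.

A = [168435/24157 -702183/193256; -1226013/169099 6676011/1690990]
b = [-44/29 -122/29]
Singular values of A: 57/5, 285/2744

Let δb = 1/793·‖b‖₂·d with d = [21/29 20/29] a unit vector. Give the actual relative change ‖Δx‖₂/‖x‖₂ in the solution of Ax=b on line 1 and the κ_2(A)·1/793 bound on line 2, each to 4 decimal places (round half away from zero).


σ_max = 57/5, σ_min = 285/2744
condition number: (57/5) ÷ (285/2744) = 109.7600
perturbation bound = 109.7600·1/793 = 0.1384
solve Ax = b  →  x = [-17.9686 -34.0640]
‖b‖ = 4.4721, ‖x‖ = 38.5127
δb = ε·‖b‖·d = [0.0041 0.0039]; solving A·Δx = δb gives ‖Δx‖ = 0.0543
dividing the unrounded norms, ‖Δx‖/‖x‖ = 0.0014
so the bound overstates the realised error by a factor of ≈ 98.1733 (computed from the unrounded values)

0.0014
0.1384


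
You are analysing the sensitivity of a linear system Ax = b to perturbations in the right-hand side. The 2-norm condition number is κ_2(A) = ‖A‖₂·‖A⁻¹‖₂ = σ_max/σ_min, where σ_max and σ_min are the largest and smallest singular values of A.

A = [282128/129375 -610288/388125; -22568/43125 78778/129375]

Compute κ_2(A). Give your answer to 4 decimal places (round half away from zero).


15.5250

AᵀA = [134688064/26780625 -301088144/80341875; -301088144/80341875 685288324/241025625]; tr = 75899236/9641025, det = 2458624/9641025
λ_max, λ_min = (75899236/9641025 ± √5665879403585296/92949363050625)/2 = 196/25, 12544/385641
κ_2(A) = √(λ_max/λ_min) = √((196/25) / (12544/385641)) = 15.5250


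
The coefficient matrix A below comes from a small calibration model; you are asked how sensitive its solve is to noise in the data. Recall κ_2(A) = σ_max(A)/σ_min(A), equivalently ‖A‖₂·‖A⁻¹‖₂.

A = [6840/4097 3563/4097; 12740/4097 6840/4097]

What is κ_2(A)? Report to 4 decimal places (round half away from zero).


AᵀA = [12299600/987377 6559560/987377; 6559560/987377 3498857/987377]; tr = 929321/58081, det = 400/58081
eigenvalues of AᵀA: λ = (tr ± √(tr²−4·det))/2 = 16, 25/58081
κ_2(A) = √(λ_max/λ_min) = √(16 / (25/58081)) = 192.8000

192.8000


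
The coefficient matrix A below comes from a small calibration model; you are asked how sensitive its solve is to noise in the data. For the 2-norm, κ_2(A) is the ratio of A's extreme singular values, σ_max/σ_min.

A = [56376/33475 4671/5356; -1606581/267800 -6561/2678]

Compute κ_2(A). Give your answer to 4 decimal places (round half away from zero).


M = AᵀA = [4455217161/114746944 463764285/28686736; 463764285/28686736 194005125/28686736]. tr(M)=30954069/678976, det(M)=13286025/10863616
eigenvalues of AᵀA: λ = (tr ± √(tr²−4·det))/2 = 729/16, 18225/678976
so κ_2 = √((729/16) / (18225/678976)) = 41.2000

41.2000


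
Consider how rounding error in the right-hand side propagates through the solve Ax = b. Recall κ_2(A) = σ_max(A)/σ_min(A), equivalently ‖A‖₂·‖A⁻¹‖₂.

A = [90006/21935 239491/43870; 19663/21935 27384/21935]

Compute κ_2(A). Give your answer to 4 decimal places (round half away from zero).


AᵀA = [1009841/57245 1346373/57245; 1346373/57245 7180901/228980]; tr = 2244053/45796, det = 2401/45796
eigenvalues of AᵀA: λ = (tr ± √(tr²−4·det))/2 = 49, 49/45796
so κ_2 = √(49 / (49/45796)) = 214.0000

214.0000


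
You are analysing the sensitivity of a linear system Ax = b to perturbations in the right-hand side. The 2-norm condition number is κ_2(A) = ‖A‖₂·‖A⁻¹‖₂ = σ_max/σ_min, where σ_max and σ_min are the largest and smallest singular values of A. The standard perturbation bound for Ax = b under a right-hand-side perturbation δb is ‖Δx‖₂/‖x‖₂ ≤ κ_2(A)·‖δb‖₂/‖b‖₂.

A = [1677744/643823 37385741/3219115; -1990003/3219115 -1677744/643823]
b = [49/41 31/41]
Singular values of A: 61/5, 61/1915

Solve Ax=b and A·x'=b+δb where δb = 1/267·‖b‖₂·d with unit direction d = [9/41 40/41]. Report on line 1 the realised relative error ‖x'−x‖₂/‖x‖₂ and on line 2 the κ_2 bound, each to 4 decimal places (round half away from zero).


0.0053
1.4345

from the listed singular values, σ₁ = 61/5, σ_n = 61/1915
κ = σ_max/σ_min = (61/5)/(61/1915) = 383.0000
bound on ‖Δx‖/‖x‖: κ·ε = 383.0000·1/267 = 1.4345
solve Ax = b  →  x = [-30.6098 6.9712]
‖b‖₂ = 1.4142 and ‖x‖₂ = 31.3935
with δb = [0.0012 0.0052], A·Δx = δb → ‖Δx‖ = 0.1663
dividing the unrounded norms, ‖Δx‖/‖x‖ = 0.0053
tightness: 0.0053 against a bound of 1.4345 (unrounded ratio ≈ 0.0037)


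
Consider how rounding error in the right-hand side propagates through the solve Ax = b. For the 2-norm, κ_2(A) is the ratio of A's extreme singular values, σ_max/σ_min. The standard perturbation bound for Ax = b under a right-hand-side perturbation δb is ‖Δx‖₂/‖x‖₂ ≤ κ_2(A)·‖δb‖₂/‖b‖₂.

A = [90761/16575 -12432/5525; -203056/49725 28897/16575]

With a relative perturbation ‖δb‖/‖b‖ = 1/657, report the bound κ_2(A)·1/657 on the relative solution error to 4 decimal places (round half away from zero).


AᵀA = [4614790849/98903025 -128182208/6593535; -128182208/6593535 89041129/10989225]; tr = 6409658/117045, det = 1874161/14630625
solving λ² − 6409658/117045·λ + 1874161/14630625 = 0 gives λ = 1369/25, 1369/585225
σ_max=√(1369/25)=(37/5), σ_min=√(1369/585225)=(37/765) → κ = 153.0000
bound on ‖Δx‖/‖x‖: κ·ε = 153.0000·1/657 = 0.2329

0.2329


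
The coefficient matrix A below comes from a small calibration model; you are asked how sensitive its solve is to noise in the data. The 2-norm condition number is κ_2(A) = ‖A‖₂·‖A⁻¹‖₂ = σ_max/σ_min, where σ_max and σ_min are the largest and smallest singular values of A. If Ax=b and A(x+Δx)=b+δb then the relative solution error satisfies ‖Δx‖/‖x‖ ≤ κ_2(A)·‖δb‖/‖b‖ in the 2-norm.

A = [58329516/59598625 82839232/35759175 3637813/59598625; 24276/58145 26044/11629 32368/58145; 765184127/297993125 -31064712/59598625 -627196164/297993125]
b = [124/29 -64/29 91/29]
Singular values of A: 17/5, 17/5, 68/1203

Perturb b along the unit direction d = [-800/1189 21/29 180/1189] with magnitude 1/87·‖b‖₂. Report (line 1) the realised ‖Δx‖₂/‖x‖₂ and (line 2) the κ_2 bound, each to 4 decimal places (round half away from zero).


0.0165
0.6914

largest singular value 17/5, smallest 68/1203
condition number: (17/5) ÷ (68/1203) = 60.1500
worst-case relative error ≤ 60.1500 × 1/87 = 0.6914
solve Ax = b  →  x = [-39.7699 20.0965 -54.9873]
2-norm of b is 5.7446; of x, 70.7751
re-solving with b+δb shifts x by Δx of norm 1.1681
relative error = 0.0165
tightness: 0.0165 against a bound of 0.6914 (unrounded ratio ≈ 0.0239)


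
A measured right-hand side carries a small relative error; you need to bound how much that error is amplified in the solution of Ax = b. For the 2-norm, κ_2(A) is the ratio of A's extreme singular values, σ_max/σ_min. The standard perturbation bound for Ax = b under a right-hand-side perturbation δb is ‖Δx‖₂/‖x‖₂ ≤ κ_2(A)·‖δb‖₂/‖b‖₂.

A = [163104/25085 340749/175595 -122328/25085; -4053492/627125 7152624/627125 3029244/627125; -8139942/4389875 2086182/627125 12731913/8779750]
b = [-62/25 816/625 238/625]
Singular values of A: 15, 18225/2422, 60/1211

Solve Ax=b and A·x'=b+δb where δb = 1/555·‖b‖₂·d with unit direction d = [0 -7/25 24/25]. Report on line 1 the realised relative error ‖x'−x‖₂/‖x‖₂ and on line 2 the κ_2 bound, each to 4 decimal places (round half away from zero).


0.3459
0.5455

largest singular value 15, smallest 60/1211
κ = σ_max/σ_min = 15/(60/1211) = 302.7500
perturbation bound = 302.7500·1/555 = 0.5455
solve Ax = b  →  x = [-0.2275 -0.0868 0.1707]
‖b‖₂ = 2.8284 and ‖x‖₂ = 0.2974
re-solving with b+δb shifts x by Δx of norm 0.1029
dividing the unrounded norms, ‖Δx‖/‖x‖ = 0.3459
tightness: 0.3459 against a bound of 0.5455 (unrounded ratio ≈ 0.6341)


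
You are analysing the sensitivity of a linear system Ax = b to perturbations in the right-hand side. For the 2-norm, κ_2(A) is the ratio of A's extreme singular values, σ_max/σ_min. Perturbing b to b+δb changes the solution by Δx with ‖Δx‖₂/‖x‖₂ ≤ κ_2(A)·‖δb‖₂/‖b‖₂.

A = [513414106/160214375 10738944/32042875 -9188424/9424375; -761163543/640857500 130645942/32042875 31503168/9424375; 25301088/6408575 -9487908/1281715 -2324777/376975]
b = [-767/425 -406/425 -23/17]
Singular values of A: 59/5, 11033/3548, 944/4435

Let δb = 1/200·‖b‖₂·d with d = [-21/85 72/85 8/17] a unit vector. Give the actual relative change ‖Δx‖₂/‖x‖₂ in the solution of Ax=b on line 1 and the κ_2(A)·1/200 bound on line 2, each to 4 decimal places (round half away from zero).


largest singular value 59/5, smallest 944/4435
condition number: (59/5) ÷ (944/4435) = 55.4375
perturbation bound = 55.4375·1/200 = 0.2772
solve Ax = b  →  x = [-1.9259 2.2444 -3.7076]
‖b‖ = 2.4495, ‖x‖ = 4.7427
Δx = A⁻¹·δb where δb = 1/200·2.4495·d; ‖Δx‖ = 0.0575
dividing the unrounded norms, ‖Δx‖/‖x‖ = 0.0121
so the bound overstates the realised error by a factor of ≈ 22.8470 (computed from the unrounded values)

0.0121
0.2772


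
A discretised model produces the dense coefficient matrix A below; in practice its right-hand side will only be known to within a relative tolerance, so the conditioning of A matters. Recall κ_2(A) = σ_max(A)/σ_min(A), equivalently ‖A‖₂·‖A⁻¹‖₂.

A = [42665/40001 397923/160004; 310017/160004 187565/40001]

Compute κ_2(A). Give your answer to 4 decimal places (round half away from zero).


181.0000

AᵀA = [33333877/6814288 4999050/425893; 4999050/425893 191970397/6814288]; tr = 8665549/262088, det = 279841/8386816
λ_max, λ_min = (8665549/262088 ± √4692660725025/4293132484)/2 = 529/16, 529/524176
so κ_2 = √((529/16) / (529/524176)) = 181.0000
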